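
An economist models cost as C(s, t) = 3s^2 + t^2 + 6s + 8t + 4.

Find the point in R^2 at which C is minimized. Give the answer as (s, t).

C(s,t) separates as P(s) + Q(t) + 4, so its minimum is min P + min Q + 4.
P'(s) = 6s + 6 vanishes at s ∈ {-1}; Q'(t) = 2(t + 4) vanishes at t ∈ {-4}.
Local minima of P (where P''>0): P(-1)=-3. Local minima of Q: Q(-4)=-16.
So the global minimum of C is P(-1) + Q(-4) + 4 = -3 − 16 + 4 = -15, attained at (-1, -4).

(-1, -4)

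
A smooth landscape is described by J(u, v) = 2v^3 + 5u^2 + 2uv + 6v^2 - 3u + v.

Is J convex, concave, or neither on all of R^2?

The term 2v^3 is cubic, so the Hessian is not constant.
∂²J/∂v² = 12v + 12, which takes both signs as v varies (negative for sufficiently negative v). A diagonal entry of the Hessian changing sign means the Hessian is neither positive- nor negative-semidefinite on all of R^2.

neither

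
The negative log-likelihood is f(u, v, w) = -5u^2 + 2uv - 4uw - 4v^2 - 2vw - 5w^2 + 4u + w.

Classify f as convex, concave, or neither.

f is quadratic, so its Hessian is the constant matrix H = [[-10, 2, -4], [2, -8, -2], [-4, -2, -10]].
Leading principal minors: -10, 76, -560.
Signs alternate −, +, − ⇒ H ≺ 0 ⇒ concave.

concave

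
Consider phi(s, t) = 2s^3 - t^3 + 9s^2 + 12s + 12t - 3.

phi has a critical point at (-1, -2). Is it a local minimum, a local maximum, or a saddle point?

The mixed partial ∂²phi/∂s∂t is 0, so the Hessian at any point is diag(phi_ss, phi_tt) = diag(6(2s + 3), -6t).
At (-1, -2): H = diag(6, 12).
Both eigenvalues are positive, so H is positive definite: a local minimum.

local minimum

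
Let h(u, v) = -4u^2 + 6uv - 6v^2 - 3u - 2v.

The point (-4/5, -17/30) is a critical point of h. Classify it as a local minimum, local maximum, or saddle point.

The Hessian of h is constant: H = [[-8, 6], [6, -12]].
det(H) = (-8)·(-12) − 6² = 60.
det(H) > 0 and tr(H) = -20 < 0, so H is negative definite and the point is a local maximum.

local maximum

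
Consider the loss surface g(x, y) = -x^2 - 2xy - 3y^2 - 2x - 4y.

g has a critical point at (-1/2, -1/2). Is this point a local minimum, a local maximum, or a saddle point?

The Hessian of g is constant: H = [[-2, -2], [-2, -6]].
det(H) = (-2)·(-6) − (-2)² = 8.
det(H) > 0 and tr(H) = -8 < 0, so H is negative definite and the point is a local maximum.

local maximum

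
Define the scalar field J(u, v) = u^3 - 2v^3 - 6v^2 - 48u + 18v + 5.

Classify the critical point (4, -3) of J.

The mixed partial ∂²J/∂u∂v is 0, so the Hessian at any point is diag(J_uu, J_vv) = diag(6u, -12(v + 1)).
At (4, -3): H = diag(24, 24).
Both eigenvalues are positive, so H is positive definite: a local minimum.

local minimum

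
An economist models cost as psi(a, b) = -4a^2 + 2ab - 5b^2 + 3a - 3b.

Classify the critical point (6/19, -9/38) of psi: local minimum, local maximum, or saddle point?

The Hessian of psi is constant: H = [[-8, 2], [2, -10]].
det(H) = (-8)·(-10) − 2² = 76.
det(H) > 0 and tr(H) = -18 < 0, so H is negative definite and the point is a local maximum.

local maximum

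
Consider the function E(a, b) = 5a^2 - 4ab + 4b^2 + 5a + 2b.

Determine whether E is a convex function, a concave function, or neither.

E is quadratic, so its Hessian is the constant matrix H = [[10, -4], [-4, 8]].
det(H) = 64, tr(H) = 18.
det(H) > 0 and tr(H) > 0, so H is positive definite everywhere: convex.

convex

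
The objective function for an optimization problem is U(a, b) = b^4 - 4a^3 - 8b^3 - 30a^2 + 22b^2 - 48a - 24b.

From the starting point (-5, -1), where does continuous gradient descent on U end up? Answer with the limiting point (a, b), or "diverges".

(-4, 1)

U is separable, so gradient descent decouples: a follows -∂U/∂a, b follows -∂U/∂b.
∂U/∂a = -12(a + 1)(a + 4); at a=-5 this is -48, so a increases.
∂U/∂b = 4(b - 3)(b - 2)(b - 1); at b=-1 this is -96, so b increases.
a converges to its nearest critical value -4 (a local min of the a-part); b converges to 1. The iterate converges to (-4, 1).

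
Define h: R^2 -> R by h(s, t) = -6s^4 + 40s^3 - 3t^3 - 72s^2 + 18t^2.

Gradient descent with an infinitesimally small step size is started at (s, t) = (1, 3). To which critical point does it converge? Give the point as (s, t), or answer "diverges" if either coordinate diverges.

h is separable, so gradient descent decouples: s follows -∂h/∂s, t follows -∂h/∂t.
∂h/∂s = -24s(s - 3)(s - 2); at s=1 this is -48, so s increases.
∂h/∂t = -9t(t - 4); at t=3 this is 27, so t decreases.
s converges to its nearest critical value 2 (a local min of the s-part); t converges to 0. The iterate converges to (2, 0).

(2, 0)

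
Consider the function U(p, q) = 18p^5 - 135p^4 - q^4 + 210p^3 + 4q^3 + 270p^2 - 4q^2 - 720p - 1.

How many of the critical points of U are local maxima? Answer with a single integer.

U separates as a function of p plus a function of q, so ∇U=0 decouples.
∂U/∂p = 90(p - 4)(p - 2)(p - 1)(p + 1) = 0 at p ∈ {-1, 1, 2, 4}; ∂U/∂q = -4q(q - 2)(q - 1) = 0 at q ∈ {0, 1, 2}.
The Hessian is diagonal: diag(U_pp, U_qq). Second derivatives: U_pp(-1)=-2700, U_pp(1)=540, U_pp(2)=-540, U_pp(4)=2700; U_qq(0)=-8, U_qq(1)=4, U_qq(2)=-8.
Local maxima occur where both diagonal entries negative: (-1, 0), (-1, 2), (2, 0), (2, 2). Count: 4.

4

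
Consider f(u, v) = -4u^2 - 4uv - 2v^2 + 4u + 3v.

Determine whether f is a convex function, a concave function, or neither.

f is quadratic, so its Hessian is the constant matrix H = [[-8, -4], [-4, -4]].
det(H) = 16, tr(H) = -12.
det(H) > 0 and tr(H) < 0, so H is negative definite everywhere: concave.

concave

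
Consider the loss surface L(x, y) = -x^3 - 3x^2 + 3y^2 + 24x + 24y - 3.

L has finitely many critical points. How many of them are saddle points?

L separates as a function of x plus a function of y, so ∇L=0 decouples.
∂L/∂x = -3(x - 2)(x + 4) = 0 at x ∈ {-4, 2}; ∂L/∂y = 6(y + 4) = 0 at y ∈ {-4}.
The Hessian is diagonal: diag(L_xx, L_yy). Second derivatives: L_xx(-4)=18, L_xx(2)=-18; L_yy(-4)=6.
Saddle points occur where the two diagonal entries have opposite signs: (2, -4). Count: 1.

1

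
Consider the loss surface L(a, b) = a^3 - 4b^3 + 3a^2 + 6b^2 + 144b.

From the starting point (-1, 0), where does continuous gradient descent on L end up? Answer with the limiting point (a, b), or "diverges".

(0, -3)

L is separable, so gradient descent decouples: a follows -∂L/∂a, b follows -∂L/∂b.
∂L/∂a = 3a(a + 2); at a=-1 this is -3, so a increases.
∂L/∂b = -12(b - 4)(b + 3); at b=0 this is 144, so b decreases.
a converges to its nearest critical value 0 (a local min of the a-part); b converges to -3. The iterate converges to (0, -3).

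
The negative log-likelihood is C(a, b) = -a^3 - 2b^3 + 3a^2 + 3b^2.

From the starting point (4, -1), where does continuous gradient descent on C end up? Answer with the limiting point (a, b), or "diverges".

diverges

C is separable, so gradient descent decouples: a follows -∂C/∂a, b follows -∂C/∂b.
∂C/∂a = -3a(a - 2); at a=4 this is -24, so a increases.
∂C/∂b = -6b(b - 1); at b=-1 this is -12, so b increases.
The a-coordinate has no critical point in that direction and runs off to infinity.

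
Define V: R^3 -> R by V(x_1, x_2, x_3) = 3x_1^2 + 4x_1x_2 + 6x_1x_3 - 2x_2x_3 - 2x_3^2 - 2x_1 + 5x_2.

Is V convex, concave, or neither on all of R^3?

V is quadratic, so its Hessian is the constant matrix H = [[6, 4, 6], [4, 0, -2], [6, -2, -4]].
Leading principal minors: 6, -16, -56.
Neither pattern holds ⇒ H is indefinite ⇒ neither convex nor concave.

neither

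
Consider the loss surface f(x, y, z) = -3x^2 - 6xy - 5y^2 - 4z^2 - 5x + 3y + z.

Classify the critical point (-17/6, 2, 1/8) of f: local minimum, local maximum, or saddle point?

local maximum

The Hessian is constant: H = [[-6, -6, 0], [-6, -10, 0], [0, 0, -8]].
Leading principal minors: Δ₁ = -6, Δ₂ = 24, Δ₃ = -192.
The minors alternate sign starting negative (−, +, −), so H is negative definite: a local maximum.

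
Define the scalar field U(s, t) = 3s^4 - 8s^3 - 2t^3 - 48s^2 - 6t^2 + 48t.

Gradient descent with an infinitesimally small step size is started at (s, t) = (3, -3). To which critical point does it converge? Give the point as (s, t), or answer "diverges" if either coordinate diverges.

(4, -4)

U is separable, so gradient descent decouples: s follows -∂U/∂s, t follows -∂U/∂t.
∂U/∂s = 12s(s - 4)(s + 2); at s=3 this is -180, so s increases.
∂U/∂t = -6(t - 2)(t + 4); at t=-3 this is 30, so t decreases.
s converges to its nearest critical value 4 (a local min of the s-part); t converges to -4. The iterate converges to (4, -4).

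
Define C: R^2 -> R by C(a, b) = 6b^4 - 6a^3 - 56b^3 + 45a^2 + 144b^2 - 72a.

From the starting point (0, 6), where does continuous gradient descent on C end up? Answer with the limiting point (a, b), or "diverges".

(1, 4)

C is separable, so gradient descent decouples: a follows -∂C/∂a, b follows -∂C/∂b.
∂C/∂a = -18(a - 4)(a - 1); at a=0 this is -72, so a increases.
∂C/∂b = 24b(b - 4)(b - 3); at b=6 this is 864, so b decreases.
a converges to its nearest critical value 1 (a local min of the a-part); b converges to 4. The iterate converges to (1, 4).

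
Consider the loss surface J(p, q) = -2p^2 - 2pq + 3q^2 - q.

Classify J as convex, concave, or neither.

neither

J is quadratic, so its Hessian is the constant matrix H = [[-4, -2], [-2, 6]].
det(H) = -28, tr(H) = 2.
det(H) < 0, so H is indefinite: neither convex nor concave.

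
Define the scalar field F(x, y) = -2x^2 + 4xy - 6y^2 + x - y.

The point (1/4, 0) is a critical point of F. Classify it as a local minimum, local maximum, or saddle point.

local maximum

The Hessian of F is constant: H = [[-4, 4], [4, -12]].
det(H) = (-4)·(-12) − 4² = 32.
det(H) > 0 and tr(H) = -16 < 0, so H is negative definite and the point is a local maximum.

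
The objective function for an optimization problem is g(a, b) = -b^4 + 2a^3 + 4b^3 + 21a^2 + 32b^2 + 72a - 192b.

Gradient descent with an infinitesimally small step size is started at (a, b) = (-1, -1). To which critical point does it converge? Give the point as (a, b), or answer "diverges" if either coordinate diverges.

(-3, 3)

g is separable, so gradient descent decouples: a follows -∂g/∂a, b follows -∂g/∂b.
∂g/∂a = 6(a + 3)(a + 4); at a=-1 this is 36, so a decreases.
∂g/∂b = -4(b - 4)(b - 3)(b + 4); at b=-1 this is -240, so b increases.
a converges to its nearest critical value -3 (a local min of the a-part); b converges to 3. The iterate converges to (-3, 3).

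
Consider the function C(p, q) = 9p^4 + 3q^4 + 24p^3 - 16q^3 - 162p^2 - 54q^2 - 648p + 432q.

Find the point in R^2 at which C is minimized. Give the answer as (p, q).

C(p,q) separates as A(p) + B(q), so its minimum is min A + min B.
A'(p) = 36(p - 3)(p + 2)(p + 3) vanishes at p ∈ {-3, -2, 3}; B'(q) = 12(q - 4)(q - 3)(q + 3) vanishes at q ∈ {-3, 3, 4}.
Local minima of A (where A''>0): A(-3)=567, A(3)=-2025. Local minima of B: B(-3)=-1107, B(4)=608.
So the global minimum of C is A(3) + B(-3) = -2025 − 1107 = -3132, attained at (3, -3).

(3, -3)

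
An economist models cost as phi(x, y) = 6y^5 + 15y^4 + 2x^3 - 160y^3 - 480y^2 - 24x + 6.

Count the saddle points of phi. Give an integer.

phi separates as a function of x plus a function of y, so ∇phi=0 decouples.
∂phi/∂x = 6(x - 2)(x + 2) = 0 at x ∈ {-2, 2}; ∂phi/∂y = 30y(y - 4)(y + 2)(y + 4) = 0 at y ∈ {-4, -2, 0, 4}.
The Hessian is diagonal: diag(phi_xx, phi_yy). Second derivatives: phi_xx(-2)=-24, phi_xx(2)=24; phi_yy(-4)=-1920, phi_yy(-2)=720, phi_yy(0)=-960, phi_yy(4)=5760.
Saddle points occur where the two diagonal entries have opposite signs: (-2, -2), (-2, 4), (2, -4), (2, 0). Count: 4.

4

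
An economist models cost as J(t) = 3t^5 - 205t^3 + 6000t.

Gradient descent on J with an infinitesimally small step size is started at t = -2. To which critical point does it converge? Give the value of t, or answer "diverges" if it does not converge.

J'(t) = 15(t - 5)(t - 4)(t + 4)(t + 5), so J'(-2) = 3780.
Gradient descent moves in the -J' direction, i.e. t is decreasing.
The nearest critical point in that direction is t = -4, where J'' = 1080 > 0 (a local minimum). The iterate converges there.

-4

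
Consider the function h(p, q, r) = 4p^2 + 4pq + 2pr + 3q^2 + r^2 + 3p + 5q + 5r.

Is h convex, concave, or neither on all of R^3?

convex

h is quadratic, so its Hessian is the constant matrix H = [[8, 4, 2], [4, 6, 0], [2, 0, 2]].
Leading principal minors: 8, 32, 40.
All positive ⇒ H ≻ 0 ⇒ convex.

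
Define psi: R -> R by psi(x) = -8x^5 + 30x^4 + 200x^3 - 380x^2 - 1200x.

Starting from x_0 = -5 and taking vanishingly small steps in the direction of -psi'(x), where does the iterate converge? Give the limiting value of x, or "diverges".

-3

psi'(x) = -40(x - 5)(x - 2)(x + 1)(x + 3), so psi'(-5) = -22400.
Gradient descent moves in the -psi' direction, i.e. x is increasing.
The nearest critical point in that direction is x = -3, where psi'' = 3200 > 0 (a local minimum). The iterate converges there.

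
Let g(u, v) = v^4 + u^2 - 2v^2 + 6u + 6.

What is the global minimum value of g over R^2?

g(u,v) separates as P(u) + Q(v) + 6, so its minimum is min P + min Q + 6.
P'(u) = 2u + 6 vanishes at u ∈ {-3}; Q'(v) = 4v(v - 1)(v + 1) vanishes at v ∈ {-1, 0, 1}.
Local minima of P (where P''>0): P(-3)=-9. Local minima of Q: Q(-1)=-1, Q(1)=-1.
So the global minimum of g is P(-3) + Q(-1) + 6 = -9 − 1 + 6 = -4, attained at (-3, -1).

-4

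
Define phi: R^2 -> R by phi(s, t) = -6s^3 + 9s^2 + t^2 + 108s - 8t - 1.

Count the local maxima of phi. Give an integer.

0

phi separates as a function of s plus a function of t, so ∇phi=0 decouples.
∂phi/∂s = -18(s - 3)(s + 2) = 0 at s ∈ {-2, 3}; ∂phi/∂t = 2(t - 4) = 0 at t ∈ {4}.
The Hessian is diagonal: diag(phi_ss, phi_tt). Second derivatives: phi_ss(-2)=90, phi_ss(3)=-90; phi_tt(4)=2.
Local maxima occur where both diagonal entries negative: none. Count: 0.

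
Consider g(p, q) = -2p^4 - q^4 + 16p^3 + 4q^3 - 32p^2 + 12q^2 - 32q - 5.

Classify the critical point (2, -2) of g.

saddle point

The mixed partial ∂²g/∂p∂q is 0, so the Hessian at any point is diag(g_pp, g_qq) = diag(8(-3p^2 + 12p - 8), 12(-q^2 + 2q + 2)).
At (2, -2): H = diag(32, -72).
The eigenvalues have opposite signs, so H is indefinite: a saddle point.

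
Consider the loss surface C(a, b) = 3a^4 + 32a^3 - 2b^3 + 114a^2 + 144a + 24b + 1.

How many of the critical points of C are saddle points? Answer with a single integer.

3

C separates as a function of a plus a function of b, so ∇C=0 decouples.
∂C/∂a = 12(a + 1)(a + 3)(a + 4) = 0 at a ∈ {-4, -3, -1}; ∂C/∂b = -6(b - 2)(b + 2) = 0 at b ∈ {-2, 2}.
The Hessian is diagonal: diag(C_aa, C_bb). Second derivatives: C_aa(-4)=36, C_aa(-3)=-24, C_aa(-1)=72; C_bb(-2)=24, C_bb(2)=-24.
Saddle points occur where the two diagonal entries have opposite signs: (-4, 2), (-3, -2), (-1, 2). Count: 3.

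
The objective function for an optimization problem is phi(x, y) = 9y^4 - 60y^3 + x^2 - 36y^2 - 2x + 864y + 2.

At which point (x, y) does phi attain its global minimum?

(1, -2)

phi(x,y) separates as P(x) + Q(y) + 2, so its minimum is min P + min Q + 2.
P'(x) = 2x - 2 vanishes at x ∈ {1}; Q'(y) = 36(y - 4)(y - 3)(y + 2) vanishes at y ∈ {-2, 3, 4}.
Local minima of P (where P''>0): P(1)=-1. Local minima of Q: Q(-2)=-1248, Q(4)=1344.
So the global minimum of phi is P(1) + Q(-2) + 2 = -1 − 1248 + 2 = -1247, attained at (1, -2).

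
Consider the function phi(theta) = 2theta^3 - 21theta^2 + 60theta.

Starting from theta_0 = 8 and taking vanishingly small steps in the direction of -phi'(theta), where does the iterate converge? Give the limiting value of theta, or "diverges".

phi'(theta) = 6(theta - 5)(theta - 2), so phi'(8) = 108.
Gradient descent moves in the -phi' direction, i.e. theta is decreasing.
The nearest critical point in that direction is theta = 5, where phi'' = 18 > 0 (a local minimum). The iterate converges there.

5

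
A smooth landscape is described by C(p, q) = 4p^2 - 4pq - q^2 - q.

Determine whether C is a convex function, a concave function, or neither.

C is quadratic, so its Hessian is the constant matrix H = [[8, -4], [-4, -2]].
det(H) = -32, tr(H) = 6.
det(H) < 0, so H is indefinite: neither convex nor concave.

neither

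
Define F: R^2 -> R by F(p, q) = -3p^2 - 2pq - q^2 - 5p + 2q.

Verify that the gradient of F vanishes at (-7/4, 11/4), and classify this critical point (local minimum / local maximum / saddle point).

∇F = (-6p - 2q - 5, -2p - 2q + 2); substituting (-7/4, 11/4) gives ∇F = (0, 0), so (-7/4, 11/4) is indeed a critical point.
The Hessian of F is constant: H = [[-6, -2], [-2, -2]].
det(H) = (-6)·(-2) − (-2)² = 8.
det(H) > 0 and tr(H) = -8 < 0, so H is negative definite and the point is a local maximum.

local maximum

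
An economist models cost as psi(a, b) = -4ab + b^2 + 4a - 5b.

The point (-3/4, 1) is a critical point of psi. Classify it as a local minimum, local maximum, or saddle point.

The Hessian of psi is constant: H = [[0, -4], [-4, 2]].
det(H) = 0·2 − (-4)² = -16.
Since det(H) < 0, H is indefinite and the critical point is a saddle point.

saddle point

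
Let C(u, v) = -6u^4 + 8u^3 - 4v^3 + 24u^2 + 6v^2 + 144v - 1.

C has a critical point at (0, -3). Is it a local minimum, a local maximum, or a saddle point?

The mixed partial ∂²C/∂u∂v is 0, so the Hessian at any point is diag(C_uu, C_vv) = diag(24(-3u^2 + 2u + 2), 12(-2v + 1)).
At (0, -3): H = diag(48, 84).
Both eigenvalues are positive, so H is positive definite: a local minimum.

local minimum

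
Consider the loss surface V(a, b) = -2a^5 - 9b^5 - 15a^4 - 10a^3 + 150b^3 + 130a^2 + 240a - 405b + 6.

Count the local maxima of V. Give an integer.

V separates as a function of a plus a function of b, so ∇V=0 decouples.
∂V/∂a = -10(a - 2)(a + 1)(a + 3)(a + 4) = 0 at a ∈ {-4, -3, -1, 2}; ∂V/∂b = -45(b - 3)(b - 1)(b + 1)(b + 3) = 0 at b ∈ {-3, -1, 1, 3}.
The Hessian is diagonal: diag(V_aa, V_bb). Second derivatives: V_aa(-4)=180, V_aa(-3)=-100, V_aa(-1)=180, V_aa(2)=-900; V_bb(-3)=2160, V_bb(-1)=-720, V_bb(1)=720, V_bb(3)=-2160.
Local maxima occur where both diagonal entries negative: (-3, -1), (-3, 3), (2, -1), (2, 3). Count: 4.

4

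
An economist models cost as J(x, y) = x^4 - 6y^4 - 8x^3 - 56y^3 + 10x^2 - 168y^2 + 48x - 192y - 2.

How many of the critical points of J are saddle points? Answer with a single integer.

J separates as a function of x plus a function of y, so ∇J=0 decouples.
∂J/∂x = 4(x - 4)(x - 3)(x + 1) = 0 at x ∈ {-1, 3, 4}; ∂J/∂y = -24(y + 1)(y + 2)(y + 4) = 0 at y ∈ {-4, -2, -1}.
The Hessian is diagonal: diag(J_xx, J_yy). Second derivatives: J_xx(-1)=80, J_xx(3)=-16, J_xx(4)=20; J_yy(-4)=-144, J_yy(-2)=48, J_yy(-1)=-72.
Saddle points occur where the two diagonal entries have opposite signs: (-1, -4), (-1, -1), (3, -2), (4, -4), (4, -1). Count: 5.

5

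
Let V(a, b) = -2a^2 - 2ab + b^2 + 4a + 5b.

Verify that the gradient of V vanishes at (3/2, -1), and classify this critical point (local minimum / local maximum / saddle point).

∇V = (-4a - 2b + 4, -2a + 2b + 5); substituting (3/2, -1) gives ∇V = (0, 0), so (3/2, -1) is indeed a critical point.
The Hessian of V is constant: H = [[-4, -2], [-2, 2]].
det(H) = (-4)·2 − (-2)² = -12.
Since det(H) < 0, H is indefinite and the critical point is a saddle point.

saddle point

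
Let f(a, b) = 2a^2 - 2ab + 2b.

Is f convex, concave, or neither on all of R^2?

neither

f is quadratic, so its Hessian is the constant matrix H = [[4, -2], [-2, 0]].
det(H) = -4, tr(H) = 4.
det(H) < 0, so H is indefinite: neither convex nor concave.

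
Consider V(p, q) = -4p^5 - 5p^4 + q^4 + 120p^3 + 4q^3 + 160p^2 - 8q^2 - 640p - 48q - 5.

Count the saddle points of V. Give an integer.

V separates as a function of p plus a function of q, so ∇V=0 decouples.
∂V/∂p = -20(p - 4)(p - 1)(p + 2)(p + 4) = 0 at p ∈ {-4, -2, 1, 4}; ∂V/∂q = 4(q - 2)(q + 2)(q + 3) = 0 at q ∈ {-3, -2, 2}.
The Hessian is diagonal: diag(V_pp, V_qq). Second derivatives: V_pp(-4)=1600, V_pp(-2)=-720, V_pp(1)=900, V_pp(4)=-2880; V_qq(-3)=20, V_qq(-2)=-16, V_qq(2)=80.
Saddle points occur where the two diagonal entries have opposite signs: (-4, -2), (-2, -3), (-2, 2), (1, -2), (4, -3), (4, 2). Count: 6.

6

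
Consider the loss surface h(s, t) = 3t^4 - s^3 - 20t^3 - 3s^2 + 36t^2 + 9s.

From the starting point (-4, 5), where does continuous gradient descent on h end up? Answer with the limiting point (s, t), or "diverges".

(-3, 3)

h is separable, so gradient descent decouples: s follows -∂h/∂s, t follows -∂h/∂t.
∂h/∂s = -3(s - 1)(s + 3); at s=-4 this is -15, so s increases.
∂h/∂t = 12t(t - 3)(t - 2); at t=5 this is 360, so t decreases.
s converges to its nearest critical value -3 (a local min of the s-part); t converges to 3. The iterate converges to (-3, 3).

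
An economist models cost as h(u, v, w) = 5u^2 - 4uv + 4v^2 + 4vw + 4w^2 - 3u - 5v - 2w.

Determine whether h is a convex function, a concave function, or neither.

h is quadratic, so its Hessian is the constant matrix H = [[10, -4, 0], [-4, 8, 4], [0, 4, 8]].
Leading principal minors: 10, 64, 352.
All positive ⇒ H ≻ 0 ⇒ convex.

convex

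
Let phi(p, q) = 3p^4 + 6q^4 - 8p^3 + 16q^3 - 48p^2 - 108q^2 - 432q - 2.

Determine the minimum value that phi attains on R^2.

-1864

phi(p,q) separates as A(p) + B(q) − 2, so its minimum is min A + min B − 2.
A'(p) = 12p(p - 4)(p + 2) vanishes at p ∈ {-2, 0, 4}; B'(q) = 24(q - 3)(q + 2)(q + 3) vanishes at q ∈ {-3, -2, 3}.
Local minima of A (where A''>0): A(-2)=-80, A(4)=-512. Local minima of B: B(-3)=378, B(3)=-1350.
So the global minimum of phi is A(4) + B(3) − 2 = -512 − 1350 − 2 = -1864, attained at (4, 3).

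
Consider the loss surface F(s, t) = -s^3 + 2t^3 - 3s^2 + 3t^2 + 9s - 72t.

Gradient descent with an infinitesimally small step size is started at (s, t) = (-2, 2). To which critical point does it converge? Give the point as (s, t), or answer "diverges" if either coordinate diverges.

(-3, 3)

F is separable, so gradient descent decouples: s follows -∂F/∂s, t follows -∂F/∂t.
∂F/∂s = -3(s - 1)(s + 3); at s=-2 this is 9, so s decreases.
∂F/∂t = 6(t - 3)(t + 4); at t=2 this is -36, so t increases.
s converges to its nearest critical value -3 (a local min of the s-part); t converges to 3. The iterate converges to (-3, 3).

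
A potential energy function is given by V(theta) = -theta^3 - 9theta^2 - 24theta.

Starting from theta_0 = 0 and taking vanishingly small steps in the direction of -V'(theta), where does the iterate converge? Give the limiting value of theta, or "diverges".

diverges

V'(theta) = -3(theta + 2)(theta + 4), so V'(0) = -24.
Gradient descent moves in the -V' direction, i.e. theta is increasing.
There is no critical point above theta=0, and V' keeps the same sign, so the iterate runs off to +∞.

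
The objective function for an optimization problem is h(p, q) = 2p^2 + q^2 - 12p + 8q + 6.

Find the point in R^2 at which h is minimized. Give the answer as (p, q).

(3, -4)

h(p,q) separates as A(p) + B(q) + 6, so its minimum is min A + min B + 6.
A'(p) = 4p - 12 vanishes at p ∈ {3}; B'(q) = 2q + 8 vanishes at q ∈ {-4}.
Local minima of A (where A''>0): A(3)=-18. Local minima of B: B(-4)=-16.
So the global minimum of h is A(3) + B(-4) + 6 = -18 − 16 + 6 = -28, attained at (3, -4).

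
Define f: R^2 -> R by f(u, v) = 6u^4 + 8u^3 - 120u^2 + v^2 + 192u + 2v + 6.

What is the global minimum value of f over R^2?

f(u,v) separates as P(u) + Q(v) + 6, so its minimum is min P + min Q + 6.
P'(u) = 24(u - 2)(u - 1)(u + 4) vanishes at u ∈ {-4, 1, 2}; Q'(v) = 2v + 2 vanishes at v ∈ {-1}.
Local minima of P (where P''>0): P(-4)=-1664, P(2)=64. Local minima of Q: Q(-1)=-1.
So the global minimum of f is P(-4) + Q(-1) + 6 = -1664 − 1 + 6 = -1659, attained at (-4, -1).

-1659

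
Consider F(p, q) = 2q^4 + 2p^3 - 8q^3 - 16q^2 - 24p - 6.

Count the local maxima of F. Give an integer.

1

F separates as a function of p plus a function of q, so ∇F=0 decouples.
∂F/∂p = 6(p - 2)(p + 2) = 0 at p ∈ {-2, 2}; ∂F/∂q = 8q(q - 4)(q + 1) = 0 at q ∈ {-1, 0, 4}.
The Hessian is diagonal: diag(F_pp, F_qq). Second derivatives: F_pp(-2)=-24, F_pp(2)=24; F_qq(-1)=40, F_qq(0)=-32, F_qq(4)=160.
Local maxima occur where both diagonal entries negative: (-2, 0). Count: 1.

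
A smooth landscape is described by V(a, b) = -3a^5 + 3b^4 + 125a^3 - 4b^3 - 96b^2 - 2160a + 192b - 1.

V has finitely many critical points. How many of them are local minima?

V separates as a function of a plus a function of b, so ∇V=0 decouples.
∂V/∂a = -15(a - 4)(a - 3)(a + 3)(a + 4) = 0 at a ∈ {-4, -3, 3, 4}; ∂V/∂b = 12(b - 4)(b - 1)(b + 4) = 0 at b ∈ {-4, 1, 4}.
The Hessian is diagonal: diag(V_aa, V_bb). Second derivatives: V_aa(-4)=840, V_aa(-3)=-630, V_aa(3)=630, V_aa(4)=-840; V_bb(-4)=480, V_bb(1)=-180, V_bb(4)=288.
Local minima occur where both diagonal entries positive: (-4, -4), (-4, 4), (3, -4), (3, 4). Count: 4.

4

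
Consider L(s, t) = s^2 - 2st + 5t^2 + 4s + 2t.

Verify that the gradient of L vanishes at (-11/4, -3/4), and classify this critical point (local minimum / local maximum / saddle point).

local minimum

∇L = (2s - 2t + 4, -2s + 10t + 2); substituting (-11/4, -3/4) gives ∇L = (0, 0), so (-11/4, -3/4) is indeed a critical point.
The Hessian of L is constant: H = [[2, -2], [-2, 10]].
det(H) = 2·10 − (-2)² = 16.
det(H) > 0 and tr(H) = 12 > 0, so H is positive definite and the point is a local minimum.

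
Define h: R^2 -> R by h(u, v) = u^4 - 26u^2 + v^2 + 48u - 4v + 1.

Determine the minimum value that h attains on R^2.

-355

h(u,v) separates as P(u) + Q(v) + 1, so its minimum is min P + min Q + 1.
P'(u) = 4(u - 3)(u - 1)(u + 4) vanishes at u ∈ {-4, 1, 3}; Q'(v) = 2v - 4 vanishes at v ∈ {2}.
Local minima of P (where P''>0): P(-4)=-352, P(3)=-9. Local minima of Q: Q(2)=-4.
So the global minimum of h is P(-4) + Q(2) + 1 = -352 − 4 + 1 = -355, attained at (-4, 2).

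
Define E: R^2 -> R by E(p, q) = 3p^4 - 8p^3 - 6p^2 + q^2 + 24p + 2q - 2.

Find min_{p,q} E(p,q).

E(p,q) separates as A(p) + B(q) − 2, so its minimum is min A + min B − 2.
A'(p) = 12(p - 2)(p - 1)(p + 1) vanishes at p ∈ {-1, 1, 2}; B'(q) = 2q + 2 vanishes at q ∈ {-1}.
Local minima of A (where A''>0): A(-1)=-19, A(2)=8. Local minima of B: B(-1)=-1.
So the global minimum of E is A(-1) + B(-1) − 2 = -19 − 1 − 2 = -22, attained at (-1, -1).

-22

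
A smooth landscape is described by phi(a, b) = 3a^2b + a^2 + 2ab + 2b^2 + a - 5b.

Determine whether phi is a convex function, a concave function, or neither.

The term 3a^2b is cubic, so the Hessian is not constant.
∂²phi/∂a² = 6b + 2, which takes both signs as b varies (negative for sufficiently negative b). A diagonal entry of the Hessian changing sign means the Hessian is neither positive- nor negative-semidefinite on all of R^2.

neither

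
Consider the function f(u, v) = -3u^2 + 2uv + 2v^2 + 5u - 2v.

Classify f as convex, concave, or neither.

neither

f is quadratic, so its Hessian is the constant matrix H = [[-6, 2], [2, 4]].
det(H) = -28, tr(H) = -2.
det(H) < 0, so H is indefinite: neither convex nor concave.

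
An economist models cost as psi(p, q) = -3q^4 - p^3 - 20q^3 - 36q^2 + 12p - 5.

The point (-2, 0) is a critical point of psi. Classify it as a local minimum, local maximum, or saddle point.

saddle point

The mixed partial ∂²psi/∂p∂q is 0, so the Hessian at any point is diag(psi_pp, psi_qq) = diag(-6p, -12(3q^2 + 10q + 6)).
At (-2, 0): H = diag(12, -72).
The eigenvalues have opposite signs, so H is indefinite: a saddle point.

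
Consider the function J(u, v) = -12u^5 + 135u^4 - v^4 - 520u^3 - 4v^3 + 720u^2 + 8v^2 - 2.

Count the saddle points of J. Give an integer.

J separates as a function of u plus a function of v, so ∇J=0 decouples.
∂J/∂u = -60u(u - 4)(u - 3)(u - 2) = 0 at u ∈ {0, 2, 3, 4}; ∂J/∂v = -4v(v - 1)(v + 4) = 0 at v ∈ {-4, 0, 1}.
The Hessian is diagonal: diag(J_uu, J_vv). Second derivatives: J_uu(0)=1440, J_uu(2)=-240, J_uu(3)=180, J_uu(4)=-480; J_vv(-4)=-80, J_vv(0)=16, J_vv(1)=-20.
Saddle points occur where the two diagonal entries have opposite signs: (0, -4), (0, 1), (2, 0), (3, -4), (3, 1), (4, 0). Count: 6.

6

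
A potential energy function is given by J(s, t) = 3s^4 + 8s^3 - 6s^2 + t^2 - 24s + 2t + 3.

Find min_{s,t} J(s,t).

J(s,t) separates as P(s) + Q(t) + 3, so its minimum is min P + min Q + 3.
P'(s) = 12(s - 1)(s + 1)(s + 2) vanishes at s ∈ {-2, -1, 1}; Q'(t) = 2(t + 1) vanishes at t ∈ {-1}.
Local minima of P (where P''>0): P(-2)=8, P(1)=-19. Local minima of Q: Q(-1)=-1.
So the global minimum of J is P(1) + Q(-1) + 3 = -19 − 1 + 3 = -17, attained at (1, -1).

-17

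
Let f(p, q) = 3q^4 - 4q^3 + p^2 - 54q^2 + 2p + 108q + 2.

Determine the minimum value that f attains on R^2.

-458

f(p,q) separates as A(p) + B(q) + 2, so its minimum is min A + min B + 2.
A'(p) = 2p + 2 vanishes at p ∈ {-1}; B'(q) = 12(q - 3)(q - 1)(q + 3) vanishes at q ∈ {-3, 1, 3}.
Local minima of A (where A''>0): A(-1)=-1. Local minima of B: B(-3)=-459, B(3)=-27.
So the global minimum of f is A(-1) + B(-3) + 2 = -1 − 459 + 2 = -458, attained at (-1, -3).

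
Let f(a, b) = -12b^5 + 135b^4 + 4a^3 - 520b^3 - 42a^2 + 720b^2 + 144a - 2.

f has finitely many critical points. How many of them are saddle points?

f separates as a function of a plus a function of b, so ∇f=0 decouples.
∂f/∂a = 12(a - 4)(a - 3) = 0 at a ∈ {3, 4}; ∂f/∂b = -60b(b - 4)(b - 3)(b - 2) = 0 at b ∈ {0, 2, 3, 4}.
The Hessian is diagonal: diag(f_aa, f_bb). Second derivatives: f_aa(3)=-12, f_aa(4)=12; f_bb(0)=1440, f_bb(2)=-240, f_bb(3)=180, f_bb(4)=-480.
Saddle points occur where the two diagonal entries have opposite signs: (3, 0), (3, 3), (4, 2), (4, 4). Count: 4.

4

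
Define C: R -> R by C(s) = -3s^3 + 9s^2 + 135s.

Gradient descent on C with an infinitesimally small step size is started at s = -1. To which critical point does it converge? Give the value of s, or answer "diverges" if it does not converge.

-3

C'(s) = -9(s - 5)(s + 3), so C'(-1) = 108.
Gradient descent moves in the -C' direction, i.e. s is decreasing.
The nearest critical point in that direction is s = -3, where C'' = 72 > 0 (a local minimum). The iterate converges there.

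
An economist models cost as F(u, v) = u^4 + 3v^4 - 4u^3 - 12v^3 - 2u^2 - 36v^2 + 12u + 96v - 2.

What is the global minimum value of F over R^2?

F(u,v) separates as P(u) + Q(v) − 2, so its minimum is min P + min Q − 2.
P'(u) = 4(u - 3)(u - 1)(u + 1) vanishes at u ∈ {-1, 1, 3}; Q'(v) = 12(v - 4)(v - 1)(v + 2) vanishes at v ∈ {-2, 1, 4}.
Local minima of P (where P''>0): P(-1)=-9, P(3)=-9. Local minima of Q: Q(-2)=-192, Q(4)=-192.
So the global minimum of F is P(-1) + Q(-2) − 2 = -9 − 192 − 2 = -203, attained at (-1, -2).

-203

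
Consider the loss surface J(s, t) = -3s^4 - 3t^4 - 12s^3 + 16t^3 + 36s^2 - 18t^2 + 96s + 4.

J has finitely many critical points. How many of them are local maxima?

4

J separates as a function of s plus a function of t, so ∇J=0 decouples.
∂J/∂s = -12(s - 2)(s + 1)(s + 4) = 0 at s ∈ {-4, -1, 2}; ∂J/∂t = -12t(t - 3)(t - 1) = 0 at t ∈ {0, 1, 3}.
The Hessian is diagonal: diag(J_ss, J_tt). Second derivatives: J_ss(-4)=-216, J_ss(-1)=108, J_ss(2)=-216; J_tt(0)=-36, J_tt(1)=24, J_tt(3)=-72.
Local maxima occur where both diagonal entries negative: (-4, 0), (-4, 3), (2, 0), (2, 3). Count: 4.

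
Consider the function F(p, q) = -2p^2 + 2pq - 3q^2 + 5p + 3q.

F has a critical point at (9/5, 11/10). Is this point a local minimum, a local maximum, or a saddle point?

The Hessian of F is constant: H = [[-4, 2], [2, -6]].
det(H) = (-4)·(-6) − 2² = 20.
det(H) > 0 and tr(H) = -10 < 0, so H is negative definite and the point is a local maximum.

local maximum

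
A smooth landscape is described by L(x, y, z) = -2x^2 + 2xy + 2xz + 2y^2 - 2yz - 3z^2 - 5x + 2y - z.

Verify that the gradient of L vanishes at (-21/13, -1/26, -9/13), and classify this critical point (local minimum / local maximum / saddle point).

∇L = (-4x + 2y + 2z - 5, 2x + 4y - 2z + 2, 2x - 2y - 6z - 1); substituting (-21/13, -1/26, -9/13) gives ∇L = (0, 0, 0), so (-21/13, -1/26, -9/13) is indeed a critical point.
The Hessian is constant: H = [[-4, 2, 2], [2, 4, -2], [2, -2, -6]].
Leading principal minors: Δ₁ = -4, Δ₂ = -20, Δ₃ = 104.
The minors fit neither the all-positive nor the alternating-sign pattern, so H is indefinite: a saddle point.

saddle point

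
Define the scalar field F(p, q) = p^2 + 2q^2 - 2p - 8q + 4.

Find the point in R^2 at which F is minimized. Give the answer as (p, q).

(1, 2)

F(p,q) separates as A(p) + B(q) + 4, so its minimum is min A + min B + 4.
A'(p) = 2p - 2 vanishes at p ∈ {1}; B'(q) = 4q - 8 vanishes at q ∈ {2}.
Local minima of A (where A''>0): A(1)=-1. Local minima of B: B(2)=-8.
So the global minimum of F is A(1) + B(2) + 4 = -1 − 8 + 4 = -5, attained at (1, 2).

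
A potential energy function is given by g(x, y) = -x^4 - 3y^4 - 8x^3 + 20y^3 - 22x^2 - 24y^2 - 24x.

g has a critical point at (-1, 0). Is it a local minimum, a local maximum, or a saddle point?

The mixed partial ∂²g/∂x∂y is 0, so the Hessian at any point is diag(g_xx, g_yy) = diag(-4(3x^2 + 12x + 11), 12(-3y^2 + 10y - 4)).
At (-1, 0): H = diag(-8, -48).
Both eigenvalues are negative, so H is negative definite: a local maximum.

local maximum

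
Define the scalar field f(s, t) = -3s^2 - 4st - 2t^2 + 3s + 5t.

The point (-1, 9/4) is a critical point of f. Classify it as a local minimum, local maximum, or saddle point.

The Hessian of f is constant: H = [[-6, -4], [-4, -4]].
det(H) = (-6)·(-4) − (-4)² = 8.
det(H) > 0 and tr(H) = -10 < 0, so H is negative definite and the point is a local maximum.

local maximum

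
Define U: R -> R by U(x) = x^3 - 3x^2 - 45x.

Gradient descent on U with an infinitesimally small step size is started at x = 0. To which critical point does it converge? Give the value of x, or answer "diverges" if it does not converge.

5

U'(x) = 3(x - 5)(x + 3), so U'(0) = -45.
Gradient descent moves in the -U' direction, i.e. x is increasing.
The nearest critical point in that direction is x = 5, where U'' = 24 > 0 (a local minimum). The iterate converges there.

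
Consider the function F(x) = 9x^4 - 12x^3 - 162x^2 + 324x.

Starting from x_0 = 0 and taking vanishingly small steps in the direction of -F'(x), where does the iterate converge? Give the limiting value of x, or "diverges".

-3

F'(x) = 36(x - 3)(x - 1)(x + 3), so F'(0) = 324.
Gradient descent moves in the -F' direction, i.e. x is decreasing.
The nearest critical point in that direction is x = -3, where F'' = 864 > 0 (a local minimum). The iterate converges there.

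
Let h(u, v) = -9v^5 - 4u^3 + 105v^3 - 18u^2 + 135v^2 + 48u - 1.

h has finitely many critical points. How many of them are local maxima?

h separates as a function of u plus a function of v, so ∇h=0 decouples.
∂h/∂u = -12(u - 1)(u + 4) = 0 at u ∈ {-4, 1}; ∂h/∂v = -45v(v - 3)(v + 1)(v + 2) = 0 at v ∈ {-2, -1, 0, 3}.
The Hessian is diagonal: diag(h_uu, h_vv). Second derivatives: h_uu(-4)=60, h_uu(1)=-60; h_vv(-2)=450, h_vv(-1)=-180, h_vv(0)=270, h_vv(3)=-2700.
Local maxima occur where both diagonal entries negative: (1, -1), (1, 3). Count: 2.

2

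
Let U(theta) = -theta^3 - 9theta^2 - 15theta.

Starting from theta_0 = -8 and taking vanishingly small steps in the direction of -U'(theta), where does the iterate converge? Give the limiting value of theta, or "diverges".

U'(theta) = -3(theta + 1)(theta + 5), so U'(-8) = -63.
Gradient descent moves in the -U' direction, i.e. theta is increasing.
The nearest critical point in that direction is theta = -5, where U'' = 12 > 0 (a local minimum). The iterate converges there.

-5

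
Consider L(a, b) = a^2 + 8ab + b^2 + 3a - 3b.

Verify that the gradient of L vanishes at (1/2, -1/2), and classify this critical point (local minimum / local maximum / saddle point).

∇L = (2a + 8b + 3, 8a + 2b - 3); substituting (1/2, -1/2) gives ∇L = (0, 0), so (1/2, -1/2) is indeed a critical point.
The Hessian of L is constant: H = [[2, 8], [8, 2]].
det(H) = 2·2 − 8² = -60.
Since det(H) < 0, H is indefinite and the critical point is a saddle point.

saddle point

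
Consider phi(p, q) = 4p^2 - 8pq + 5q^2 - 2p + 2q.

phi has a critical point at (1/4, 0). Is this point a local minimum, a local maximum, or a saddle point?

local minimum

The Hessian of phi is constant: H = [[8, -8], [-8, 10]].
det(H) = 8·10 − (-8)² = 16.
det(H) > 0 and tr(H) = 18 > 0, so H is positive definite and the point is a local minimum.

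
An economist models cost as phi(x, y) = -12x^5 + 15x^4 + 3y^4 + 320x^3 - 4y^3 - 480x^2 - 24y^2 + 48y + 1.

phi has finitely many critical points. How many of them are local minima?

4

phi separates as a function of x plus a function of y, so ∇phi=0 decouples.
∂phi/∂x = -60x(x - 4)(x - 1)(x + 4) = 0 at x ∈ {-4, 0, 1, 4}; ∂phi/∂y = 12(y - 2)(y - 1)(y + 2) = 0 at y ∈ {-2, 1, 2}.
The Hessian is diagonal: diag(phi_xx, phi_yy). Second derivatives: phi_xx(-4)=9600, phi_xx(0)=-960, phi_xx(1)=900, phi_xx(4)=-5760; phi_yy(-2)=144, phi_yy(1)=-36, phi_yy(2)=48.
Local minima occur where both diagonal entries positive: (-4, -2), (-4, 2), (1, -2), (1, 2). Count: 4.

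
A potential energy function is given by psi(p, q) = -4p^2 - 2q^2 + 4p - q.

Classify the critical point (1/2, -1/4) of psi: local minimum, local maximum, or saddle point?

local maximum

The Hessian of psi is constant: H = [[-8, 0], [0, -4]].
det(H) = (-8)·(-4) − 0² = 32.
det(H) > 0 and tr(H) = -12 < 0, so H is negative definite and the point is a local maximum.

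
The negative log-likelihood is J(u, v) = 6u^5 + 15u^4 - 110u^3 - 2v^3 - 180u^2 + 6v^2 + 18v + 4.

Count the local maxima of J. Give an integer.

J separates as a function of u plus a function of v, so ∇J=0 decouples.
∂J/∂u = 30u(u - 3)(u + 1)(u + 4) = 0 at u ∈ {-4, -1, 0, 3}; ∂J/∂v = -6(v - 3)(v + 1) = 0 at v ∈ {-1, 3}.
The Hessian is diagonal: diag(J_uu, J_vv). Second derivatives: J_uu(-4)=-2520, J_uu(-1)=360, J_uu(0)=-360, J_uu(3)=2520; J_vv(-1)=24, J_vv(3)=-24.
Local maxima occur where both diagonal entries negative: (-4, 3), (0, 3). Count: 2.

2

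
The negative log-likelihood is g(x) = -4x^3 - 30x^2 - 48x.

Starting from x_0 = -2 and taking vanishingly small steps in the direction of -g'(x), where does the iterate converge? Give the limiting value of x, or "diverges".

g'(x) = -12(x + 1)(x + 4), so g'(-2) = 24.
Gradient descent moves in the -g' direction, i.e. x is decreasing.
The nearest critical point in that direction is x = -4, where g'' = 36 > 0 (a local minimum). The iterate converges there.

-4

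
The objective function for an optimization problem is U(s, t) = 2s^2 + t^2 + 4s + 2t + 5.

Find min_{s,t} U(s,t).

U(s,t) separates as P(s) + Q(t) + 5, so its minimum is min P + min Q + 5.
P'(s) = 4s + 4 vanishes at s ∈ {-1}; Q'(t) = 2(t + 1) vanishes at t ∈ {-1}.
Local minima of P (where P''>0): P(-1)=-2. Local minima of Q: Q(-1)=-1.
So the global minimum of U is P(-1) + Q(-1) + 5 = -2 − 1 + 5 = 2, attained at (-1, -1).

2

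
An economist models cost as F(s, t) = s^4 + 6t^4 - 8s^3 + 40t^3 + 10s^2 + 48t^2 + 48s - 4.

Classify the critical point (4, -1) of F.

saddle point

The mixed partial ∂²F/∂s∂t is 0, so the Hessian at any point is diag(F_ss, F_tt) = diag(4(3s^2 - 12s + 5), 24(3t^2 + 10t + 4)).
At (4, -1): H = diag(20, -72).
The eigenvalues have opposite signs, so H is indefinite: a saddle point.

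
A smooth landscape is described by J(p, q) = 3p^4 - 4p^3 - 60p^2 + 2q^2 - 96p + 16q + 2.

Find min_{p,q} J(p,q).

J(p,q) separates as A(p) + B(q) + 2, so its minimum is min A + min B + 2.
A'(p) = 12(p - 4)(p + 1)(p + 2) vanishes at p ∈ {-2, -1, 4}; B'(q) = 4q + 16 vanishes at q ∈ {-4}.
Local minima of A (where A''>0): A(-2)=32, A(4)=-832. Local minima of B: B(-4)=-32.
So the global minimum of J is A(4) + B(-4) + 2 = -832 − 32 + 2 = -862, attained at (4, -4).

-862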